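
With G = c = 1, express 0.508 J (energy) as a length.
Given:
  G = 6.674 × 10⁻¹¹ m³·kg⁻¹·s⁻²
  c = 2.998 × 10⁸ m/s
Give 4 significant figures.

Energy → length via G/c⁴.
0.508 J × (G/c⁴) = 4.197 × 10⁻⁴⁵ m

4.197 × 10⁻⁴⁵ m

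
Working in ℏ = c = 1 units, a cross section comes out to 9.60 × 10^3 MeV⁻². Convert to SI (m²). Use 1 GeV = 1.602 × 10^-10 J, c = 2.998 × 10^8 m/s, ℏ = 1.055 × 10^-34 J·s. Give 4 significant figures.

3.742 × 10^-22 m²

Area is [L]² = [E]⁻²·(ℏc)²; restore (ℏc)².
1 GeV⁻² → (ℏc)² × (1 GeV in J)⁻² = 3.898 × 10^-32 m².
Convert the energy scale: 9.60 × 10^3 MeV⁻² = 9.60 × 10^9 GeV⁻².
Result: 9.60 × 10^9 × 3.898 × 10^-32 = 3.742 × 10^-22 m².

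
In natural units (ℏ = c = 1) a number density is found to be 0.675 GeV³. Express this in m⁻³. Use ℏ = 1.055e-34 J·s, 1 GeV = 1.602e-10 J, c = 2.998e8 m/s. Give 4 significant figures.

8.771e46 m⁻³

Number density is [L]⁻³ = [E]³/(ℏc)³.
1 GeV³ → 1/(ℏc)³ × (1 GeV in J)³ = 1.299e47 m⁻³.
Result: 0.675 × 1.299e47 = 8.771e46 m⁻³.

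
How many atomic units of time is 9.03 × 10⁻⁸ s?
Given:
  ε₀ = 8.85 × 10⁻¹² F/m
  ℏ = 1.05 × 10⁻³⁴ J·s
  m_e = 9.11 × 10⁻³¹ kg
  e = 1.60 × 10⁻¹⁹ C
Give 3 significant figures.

atomic unit of time: τ_au = (4πε₀)²ℏ³/(m_e e⁴) = 2.40 × 10⁻¹⁷ s.
9.03 × 10⁻⁸ / 2.40 × 10⁻¹⁷ = 3.77 × 10⁹

3.77 × 10⁹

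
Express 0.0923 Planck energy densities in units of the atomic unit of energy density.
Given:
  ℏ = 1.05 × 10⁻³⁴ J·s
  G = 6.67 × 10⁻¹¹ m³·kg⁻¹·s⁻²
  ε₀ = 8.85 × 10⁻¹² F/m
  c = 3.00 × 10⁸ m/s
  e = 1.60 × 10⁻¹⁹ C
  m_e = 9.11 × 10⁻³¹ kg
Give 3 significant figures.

Planck energy density: u_P = c⁷/(ℏG²) = 4.68 × 10¹¹³ J/m³
atomic unit of energy density: u_au = E_h/a₀³ = m_e⁴e¹⁰/((4πε₀)⁵ℏ⁸) = 3.01 × 10¹³ J/m³
0.0923 × 4.68 × 10¹¹³ / 3.01 × 10¹³ = 1.43 × 10⁹⁹

1.43 × 10⁹⁹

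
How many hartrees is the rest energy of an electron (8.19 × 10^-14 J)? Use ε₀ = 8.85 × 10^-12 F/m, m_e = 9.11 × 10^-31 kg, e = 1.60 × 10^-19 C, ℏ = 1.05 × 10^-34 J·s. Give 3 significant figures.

1.87 × 10^4

hartree: E_h = m_e e⁴/(4πε₀ℏ)² = 4.38 × 10^-18 J.
8.19 × 10^-14 / 4.38 × 10^-18 = 1.87 × 10^4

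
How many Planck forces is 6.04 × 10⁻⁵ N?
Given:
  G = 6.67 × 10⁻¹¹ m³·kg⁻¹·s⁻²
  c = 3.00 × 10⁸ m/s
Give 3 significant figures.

4.97 × 10⁻⁴⁹

Planck force: F_P = c⁴/G = 1.21 × 10⁴⁴ N.
6.04 × 10⁻⁵ / 1.21 × 10⁴⁴ = 4.97 × 10⁻⁴⁹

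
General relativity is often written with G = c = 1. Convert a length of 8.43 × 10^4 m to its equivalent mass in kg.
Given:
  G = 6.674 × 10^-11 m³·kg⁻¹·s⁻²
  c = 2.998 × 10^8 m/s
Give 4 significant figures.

Length → mass via c²/G.
8.43 × 10^4 m × (c²/G) = 1.135 × 10^32 kg

1.135 × 10^32 kg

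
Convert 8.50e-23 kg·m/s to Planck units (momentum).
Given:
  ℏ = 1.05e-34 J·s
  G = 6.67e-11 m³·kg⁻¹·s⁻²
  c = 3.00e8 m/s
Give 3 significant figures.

1.30e-23

Planck momentum: p_P = √(ℏc³/G) = 6.52 kg·m/s.
8.50e-23 / 6.52 = 1.30e-23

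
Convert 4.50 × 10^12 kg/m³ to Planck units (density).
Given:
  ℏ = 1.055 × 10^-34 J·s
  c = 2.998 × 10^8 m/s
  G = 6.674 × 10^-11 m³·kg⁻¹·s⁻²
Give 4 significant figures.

Planck density: ρ_P = c⁵/(ℏG²) = 5.154 × 10^96 kg/m³.
4.50 × 10^12 / 5.154 × 10^96 = 8.731 × 10^-85

8.731 × 10^-85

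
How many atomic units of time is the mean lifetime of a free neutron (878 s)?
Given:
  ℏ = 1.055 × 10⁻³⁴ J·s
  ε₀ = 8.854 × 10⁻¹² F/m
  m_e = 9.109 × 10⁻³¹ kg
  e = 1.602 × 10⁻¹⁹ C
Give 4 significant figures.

3.624 × 10¹⁹

atomic unit of time: τ_au = (4πε₀)²ℏ³/(m_e e⁴) = 2.423 × 10⁻¹⁷ s.
878 / 2.423 × 10⁻¹⁷ = 3.624 × 10¹⁹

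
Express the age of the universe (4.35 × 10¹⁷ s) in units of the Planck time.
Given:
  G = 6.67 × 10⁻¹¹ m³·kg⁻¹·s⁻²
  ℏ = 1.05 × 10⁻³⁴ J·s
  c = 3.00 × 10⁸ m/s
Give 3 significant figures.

Planck time: t_P = √(ℏG/c⁵) = 5.37 × 10⁻⁴⁴ s.
4.35 × 10¹⁷ / 5.37 × 10⁻⁴⁴ = 8.10 × 10⁶⁰

8.10 × 10⁶⁰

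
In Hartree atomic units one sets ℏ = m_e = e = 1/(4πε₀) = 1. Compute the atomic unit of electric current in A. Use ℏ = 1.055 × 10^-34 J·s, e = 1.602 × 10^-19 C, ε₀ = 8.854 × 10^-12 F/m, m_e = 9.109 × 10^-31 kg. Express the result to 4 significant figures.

6.612 × 10^-3 A

I_au = e E_h/ℏ = m_e e⁵/((4πε₀)²ℏ³)
E_h = 4.354 × 10^-18 J
e·E_h/ℏ = 6.612 × 10^-3 A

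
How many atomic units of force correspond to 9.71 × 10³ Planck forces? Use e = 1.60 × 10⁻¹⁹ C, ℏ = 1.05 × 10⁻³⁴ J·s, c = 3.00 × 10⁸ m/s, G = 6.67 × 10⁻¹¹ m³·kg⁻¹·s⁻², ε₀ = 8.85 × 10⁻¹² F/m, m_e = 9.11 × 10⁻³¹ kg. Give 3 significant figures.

Planck force: F_P = c⁴/G = 1.21 × 10⁴⁴ N
atomic unit of force: F_au = E_h/a₀ = m_e²e⁶/((4πε₀)³ℏ⁴) = 8.33 × 10⁻⁸ N
9.71 × 10³ × 1.21 × 10⁴⁴ / 8.33 × 10⁻⁸ = 1.42 × 10⁵⁵

1.42 × 10⁵⁵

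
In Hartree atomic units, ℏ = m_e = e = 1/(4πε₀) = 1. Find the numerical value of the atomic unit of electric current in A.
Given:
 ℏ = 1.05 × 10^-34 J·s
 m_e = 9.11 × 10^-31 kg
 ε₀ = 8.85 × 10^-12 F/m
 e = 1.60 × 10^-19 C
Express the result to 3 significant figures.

6.67 × 10^-3 A

The unique combination of the constants set to 1 with dimensions of current is I_au = e E_h/ℏ = m_e e⁵/((4πε₀)²ℏ³).
E_h = 4.38 × 10^-18 J
e·E_h/ℏ = 6.67 × 10^-3 A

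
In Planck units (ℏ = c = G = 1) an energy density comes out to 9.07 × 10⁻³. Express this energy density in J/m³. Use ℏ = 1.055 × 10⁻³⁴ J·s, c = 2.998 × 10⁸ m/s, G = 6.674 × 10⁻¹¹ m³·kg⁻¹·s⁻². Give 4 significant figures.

4.201 × 10¹¹¹ J/m³

One Planck energy density: u_P = c⁷/(ℏG²) = 4.632 × 10¹¹³ J/m³.
9.07 × 10⁻³ × 4.632 × 10¹¹³ J/m³ = 4.201 × 10¹¹¹ J/m³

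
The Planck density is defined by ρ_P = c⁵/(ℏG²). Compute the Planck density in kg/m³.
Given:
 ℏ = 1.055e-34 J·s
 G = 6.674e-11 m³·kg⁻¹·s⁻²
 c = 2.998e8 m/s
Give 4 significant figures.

5.154e96 kg/m³

ρ_P = c⁵/(ℏG²)
  = 2.422e42 / 4.699e-55
  = 5.154e96 kg/m³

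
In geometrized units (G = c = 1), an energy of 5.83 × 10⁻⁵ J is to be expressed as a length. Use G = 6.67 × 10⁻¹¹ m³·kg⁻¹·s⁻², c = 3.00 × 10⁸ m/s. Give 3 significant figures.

4.80 × 10⁻⁴⁹ m

Energy → length via G/c⁴.
5.83 × 10⁻⁵ J × (G/c⁴) = 4.80 × 10⁻⁴⁹ m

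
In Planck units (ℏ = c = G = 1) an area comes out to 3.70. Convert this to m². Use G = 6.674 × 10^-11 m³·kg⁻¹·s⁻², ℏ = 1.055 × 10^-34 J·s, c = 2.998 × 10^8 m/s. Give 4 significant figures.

One Planck area: A_P = ℏG/c³ = 2.613 × 10^-70 m².
3.70 × 2.613 × 10^-70 m² = 9.668 × 10^-70 m²

9.668 × 10^-70 m²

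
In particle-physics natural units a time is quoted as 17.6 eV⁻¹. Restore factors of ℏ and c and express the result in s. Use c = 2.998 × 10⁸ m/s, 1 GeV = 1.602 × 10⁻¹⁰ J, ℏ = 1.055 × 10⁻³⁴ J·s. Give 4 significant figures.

A time is [E]⁻¹ in ℏ=c=1; restore one factor of ℏ.
1 GeV⁻¹ → ℏ × (1 GeV in J)⁻¹ = 6.586 × 10⁻²⁵ s.
Convert the energy scale: 17.6 eV⁻¹ = 1.76 × 10¹⁰ GeV⁻¹.
Result: 1.76 × 10¹⁰ × 6.586 × 10⁻²⁵ = 1.159 × 10⁻¹⁴ s.

1.159 × 10⁻¹⁴ s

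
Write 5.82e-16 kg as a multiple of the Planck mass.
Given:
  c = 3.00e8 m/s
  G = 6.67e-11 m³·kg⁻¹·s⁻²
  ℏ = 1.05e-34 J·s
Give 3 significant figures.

2.68e-8

Planck mass: m_P = √(ℏc/G) = 2.17e-8 kg.
5.82e-16 / 2.17e-8 = 2.68e-8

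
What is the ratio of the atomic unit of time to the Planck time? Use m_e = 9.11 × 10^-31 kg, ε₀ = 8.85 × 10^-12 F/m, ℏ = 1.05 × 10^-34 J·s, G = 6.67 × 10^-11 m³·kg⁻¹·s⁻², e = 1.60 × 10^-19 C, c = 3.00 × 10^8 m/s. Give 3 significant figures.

atomic unit of time: τ_au = (4πε₀)²ℏ³/(m_e e⁴) = 2.40 × 10^-17 s
Planck time: t_P = √(ℏG/c⁵) = 5.37 × 10^-44 s
ratio = 2.40 × 10^-17 / 5.37 × 10^-44 = 4.47 × 10^26

4.47 × 10^26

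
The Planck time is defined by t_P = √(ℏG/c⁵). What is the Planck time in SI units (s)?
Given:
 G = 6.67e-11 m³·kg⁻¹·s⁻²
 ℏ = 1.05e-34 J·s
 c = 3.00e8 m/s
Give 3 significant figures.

t_P = √(ℏG/c⁵)
  = √(2.88e-87)
  = 5.37e-44 s

5.37e-44 s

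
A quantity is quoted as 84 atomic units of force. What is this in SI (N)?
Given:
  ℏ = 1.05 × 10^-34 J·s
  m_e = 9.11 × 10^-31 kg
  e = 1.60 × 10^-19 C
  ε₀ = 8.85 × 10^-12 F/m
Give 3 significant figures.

7.00 × 10^-6 N

One atomic unit of force: F_au = E_h/a₀ = m_e²e⁶/((4πε₀)³ℏ⁴) = 8.33 × 10^-8 N.
84 × 8.33 × 10^-8 N = 7.00 × 10^-6 N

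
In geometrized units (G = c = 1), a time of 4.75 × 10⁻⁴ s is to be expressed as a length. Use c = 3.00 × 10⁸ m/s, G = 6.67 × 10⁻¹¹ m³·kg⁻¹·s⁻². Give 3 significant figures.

Time → length via c.
4.75 × 10⁻⁴ s × (c) = 1.43 × 10⁵ m

1.43 × 10⁵ m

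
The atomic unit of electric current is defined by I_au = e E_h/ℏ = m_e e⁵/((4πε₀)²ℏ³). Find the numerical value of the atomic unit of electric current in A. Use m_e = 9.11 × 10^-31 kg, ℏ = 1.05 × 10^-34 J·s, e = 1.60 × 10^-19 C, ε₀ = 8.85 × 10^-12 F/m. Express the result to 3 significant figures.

6.67 × 10^-3 A

I_au = e E_h/ℏ = m_e e⁵/((4πε₀)²ℏ³)
E_h = 4.38 × 10^-18 J
e·E_h/ℏ = 6.67 × 10^-3 A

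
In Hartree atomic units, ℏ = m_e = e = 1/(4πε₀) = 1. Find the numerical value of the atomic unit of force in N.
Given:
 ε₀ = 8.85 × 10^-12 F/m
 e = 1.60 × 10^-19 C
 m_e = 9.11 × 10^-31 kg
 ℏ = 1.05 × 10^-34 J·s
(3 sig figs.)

8.33 × 10^-8 N

Dimensional analysis gives F_au = E_h/a₀ = m_e²e⁶/((4πε₀)³ℏ⁴).
E_h = 4.38 × 10^-18 J
a₀ = 5.26 × 10^-11 m
E_h/a₀ = 8.33 × 10^-8 N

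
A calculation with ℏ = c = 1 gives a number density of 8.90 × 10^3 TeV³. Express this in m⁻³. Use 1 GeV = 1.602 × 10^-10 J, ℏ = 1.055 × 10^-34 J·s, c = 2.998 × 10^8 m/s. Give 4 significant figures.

1.156 × 10^60 m⁻³

Number density is [L]⁻³ = [E]³/(ℏc)³.
1 GeV³ → 1/(ℏc)³ × (1 GeV in J)³ = 1.299 × 10^47 m⁻³.
Convert the energy scale: 8.90 × 10^3 TeV³ = 8.90 × 10^12 GeV³.
Result: 8.90 × 10^12 × 1.299 × 10^47 = 1.156 × 10^60 m⁻³.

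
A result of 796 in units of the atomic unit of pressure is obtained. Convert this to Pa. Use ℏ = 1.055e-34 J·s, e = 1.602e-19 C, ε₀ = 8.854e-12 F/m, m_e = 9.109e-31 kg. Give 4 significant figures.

One atomic unit of pressure: P_au = E_h/a₀³ = m_e⁴e¹⁰/((4πε₀)⁵ℏ⁸) = 2.929e13 Pa.
796 × 2.929e13 Pa = 2.332e16 Pa

2.332e16 Pa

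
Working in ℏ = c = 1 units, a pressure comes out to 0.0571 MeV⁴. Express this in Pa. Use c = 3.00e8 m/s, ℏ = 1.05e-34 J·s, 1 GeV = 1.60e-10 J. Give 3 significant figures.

1.20e24 Pa

Pressure is [E]/[L]³ = [E]⁴/(ℏc)³.
1 GeV⁴ → 1/(ℏc)³ × (1 GeV in J)⁴ = 2.10e37 Pa.
Convert the energy scale: 0.0571 MeV⁴ = 5.71e-14 GeV⁴.
Result: 5.71e-14 × 2.10e37 = 1.20e24 Pa.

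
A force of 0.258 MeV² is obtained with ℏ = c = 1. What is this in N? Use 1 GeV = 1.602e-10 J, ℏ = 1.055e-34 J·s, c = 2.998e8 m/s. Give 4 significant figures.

Force is [E]/[L] = [E]²/(ℏc); restore (ℏc)⁻¹.
1 GeV² → 1/(ℏc) × (1 GeV in J)² = 8.114e5 N.
Convert the energy scale: 0.258 MeV² = 2.58e-7 GeV².
Result: 2.58e-7 × 8.114e5 = 0.2093 N.

0.2093 N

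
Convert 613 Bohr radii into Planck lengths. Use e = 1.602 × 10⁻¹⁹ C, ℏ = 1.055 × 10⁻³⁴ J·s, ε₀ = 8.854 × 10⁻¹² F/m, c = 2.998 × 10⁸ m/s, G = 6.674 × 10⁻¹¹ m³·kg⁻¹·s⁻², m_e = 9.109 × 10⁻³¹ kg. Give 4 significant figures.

Bohr radius: a₀ = 4πε₀ℏ²/(m_e e²) = 5.297 × 10⁻¹¹ m
Planck length: ℓ_P = √(ℏG/c³) = 1.616 × 10⁻³⁵ m
613 × 5.297 × 10⁻¹¹ / 1.616 × 10⁻³⁵ = 2.009 × 10²⁷

2.009 × 10²⁷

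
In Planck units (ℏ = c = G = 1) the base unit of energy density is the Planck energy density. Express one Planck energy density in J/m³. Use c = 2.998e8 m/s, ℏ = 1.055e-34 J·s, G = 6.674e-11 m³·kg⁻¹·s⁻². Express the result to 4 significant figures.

u_P = c⁷/(ℏG²)
  = 2.177e59 / 4.699e-55
  = 4.632e113 J/m³

4.632e113 J/m³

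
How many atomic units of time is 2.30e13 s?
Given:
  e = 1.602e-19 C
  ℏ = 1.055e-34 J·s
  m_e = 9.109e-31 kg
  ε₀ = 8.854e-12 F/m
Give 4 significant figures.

atomic unit of time: τ_au = (4πε₀)²ℏ³/(m_e e⁴) = 2.423e-17 s.
2.30e13 / 2.423e-17 = 9.493e29

9.493e29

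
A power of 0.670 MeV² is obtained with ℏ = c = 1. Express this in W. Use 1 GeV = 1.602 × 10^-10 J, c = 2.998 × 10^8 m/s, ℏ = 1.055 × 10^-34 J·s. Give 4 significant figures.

Power is [E]/[T] = [E]²/ℏ.
1 GeV² → 1/ℏ × (1 GeV in J)² = 2.433 × 10^14 W.
Convert the energy scale: 0.670 MeV² = 6.70 × 10^-7 GeV².
Result: 6.70 × 10^-7 × 2.433 × 10^14 = 1.630 × 10^8 W.

1.630 × 10^8 W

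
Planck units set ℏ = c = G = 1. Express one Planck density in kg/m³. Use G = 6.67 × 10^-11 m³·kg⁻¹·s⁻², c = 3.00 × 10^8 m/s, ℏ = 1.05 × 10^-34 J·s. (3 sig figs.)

5.20 × 10^96 kg/m³

Dimensional analysis gives ρ_P = c⁵/(ℏG²).
  = 2.43 × 10^42 / 4.67 × 10^-55
  = 5.20 × 10^96 kg/m³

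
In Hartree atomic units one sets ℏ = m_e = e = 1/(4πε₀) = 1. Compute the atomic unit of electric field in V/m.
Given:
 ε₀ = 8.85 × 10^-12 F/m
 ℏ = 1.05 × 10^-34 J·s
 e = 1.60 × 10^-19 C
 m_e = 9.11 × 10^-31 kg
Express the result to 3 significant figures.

E_au = E_h/(e a₀) = m_e²e⁵/((4πε₀)³ℏ⁴)
E_h = 4.38 × 10^-18 J
a₀ = 5.26 × 10^-11 m
E_h/(e·a₀) = 5.20 × 10^11 V/m

5.20 × 10^11 V/m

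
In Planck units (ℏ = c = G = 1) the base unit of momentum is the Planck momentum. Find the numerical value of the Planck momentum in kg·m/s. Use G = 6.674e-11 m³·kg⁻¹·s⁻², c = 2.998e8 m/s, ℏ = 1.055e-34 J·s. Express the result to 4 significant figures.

6.527 kg·m/s

p_P = √(ℏc³/G)
  = √(42.60)
  = 6.527 kg·m/s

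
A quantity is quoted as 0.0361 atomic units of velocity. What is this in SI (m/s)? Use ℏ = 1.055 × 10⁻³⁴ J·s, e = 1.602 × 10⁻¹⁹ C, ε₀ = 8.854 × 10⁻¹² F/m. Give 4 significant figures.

One atomic unit of velocity: v_au = e²/(4πε₀ℏ) = 2.186 × 10⁶ m/s.
0.0361 × 2.186 × 10⁶ m/s = 7.893 × 10⁴ m/s

7.893 × 10⁴ m/s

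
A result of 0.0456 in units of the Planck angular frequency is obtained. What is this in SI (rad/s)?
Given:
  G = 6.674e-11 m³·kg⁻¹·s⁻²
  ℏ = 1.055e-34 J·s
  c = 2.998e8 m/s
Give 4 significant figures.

8.457e41 rad/s

One Planck angular frequency: ω_P = √(c⁵/(ℏG)) = 1.855e43 rad/s.
0.0456 × 1.855e43 rad/s = 8.457e41 rad/s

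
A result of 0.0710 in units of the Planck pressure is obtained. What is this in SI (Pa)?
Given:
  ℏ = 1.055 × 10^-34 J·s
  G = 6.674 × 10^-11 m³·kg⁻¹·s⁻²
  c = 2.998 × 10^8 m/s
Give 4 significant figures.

One Planck pressure: p_P = c⁷/(ℏG²) = 4.632 × 10^113 Pa.
0.0710 × 4.632 × 10^113 Pa = 3.289 × 10^112 Pa

3.289 × 10^112 Pa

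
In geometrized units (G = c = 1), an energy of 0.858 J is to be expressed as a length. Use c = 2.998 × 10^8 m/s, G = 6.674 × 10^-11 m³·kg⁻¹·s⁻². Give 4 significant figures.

7.088 × 10^-45 m

Energy → length via G/c⁴.
0.858 J × (G/c⁴) = 7.088 × 10^-45 m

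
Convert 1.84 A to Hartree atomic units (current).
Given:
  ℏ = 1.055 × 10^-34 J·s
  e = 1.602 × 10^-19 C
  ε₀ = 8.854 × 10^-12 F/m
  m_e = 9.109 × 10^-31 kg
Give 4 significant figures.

278.3

atomic unit of electric current: I_au = e E_h/ℏ = m_e e⁵/((4πε₀)²ℏ³) = 6.612 × 10^-3 A.
1.84 / 6.612 × 10^-3 = 278.3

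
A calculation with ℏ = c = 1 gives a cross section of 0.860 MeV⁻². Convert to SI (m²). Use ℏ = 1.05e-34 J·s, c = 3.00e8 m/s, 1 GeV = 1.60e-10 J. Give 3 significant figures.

Area is [L]² = [E]⁻²·(ℏc)²; restore (ℏc)².
1 GeV⁻² → (ℏc)² × (1 GeV in J)⁻² = 3.88e-32 m².
Convert the energy scale: 0.860 MeV⁻² = 8.60e5 GeV⁻².
Result: 8.60e5 × 3.88e-32 = 3.33e-26 m².

3.33e-26 m²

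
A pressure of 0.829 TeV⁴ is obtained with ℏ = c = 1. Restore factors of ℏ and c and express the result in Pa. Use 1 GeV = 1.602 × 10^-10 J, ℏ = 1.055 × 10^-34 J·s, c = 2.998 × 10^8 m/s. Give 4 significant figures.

Pressure is [E]/[L]³ = [E]⁴/(ℏc)³.
1 GeV⁴ → 1/(ℏc)³ × (1 GeV in J)⁴ = 2.082 × 10^37 Pa.
Convert the energy scale: 0.829 TeV⁴ = 8.29 × 10^11 GeV⁴.
Result: 8.29 × 10^11 × 2.082 × 10^37 = 1.726 × 10^49 Pa.

1.726 × 10^49 Pa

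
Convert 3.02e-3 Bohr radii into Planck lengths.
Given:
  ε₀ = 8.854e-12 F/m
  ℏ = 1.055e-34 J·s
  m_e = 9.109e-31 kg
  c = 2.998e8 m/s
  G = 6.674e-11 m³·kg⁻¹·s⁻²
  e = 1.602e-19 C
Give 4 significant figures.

Bohr radius: a₀ = 4πε₀ℏ²/(m_e e²) = 5.297e-11 m
Planck length: ℓ_P = √(ℏG/c³) = 1.616e-35 m
3.02e-3 × 5.297e-11 / 1.616e-35 = 9.897e21

9.897e21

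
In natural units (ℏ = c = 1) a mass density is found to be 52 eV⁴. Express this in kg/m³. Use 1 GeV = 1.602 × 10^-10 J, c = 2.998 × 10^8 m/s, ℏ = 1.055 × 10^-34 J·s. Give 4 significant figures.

Mass density is [E]/(c²[L]³) = [E]⁴/(ℏ³c⁵).
1 GeV⁴ → 1/(ℏ³c⁵) × (1 GeV in J)⁴ = 2.316 × 10^20 kg/m³.
Convert the energy scale: 52 eV⁴ = 5.20 × 10^-35 GeV⁴.
Result: 5.20 × 10^-35 × 2.316 × 10^20 = 1.204 × 10^-14 kg/m³.

1.204 × 10^-14 kg/m³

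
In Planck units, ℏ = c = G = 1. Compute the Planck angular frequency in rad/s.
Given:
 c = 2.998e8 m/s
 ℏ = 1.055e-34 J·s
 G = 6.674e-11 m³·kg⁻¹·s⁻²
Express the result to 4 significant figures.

1.855e43 rad/s

The unique combination of the constants set to 1 with dimensions of angular frequency is ω_P = √(c⁵/(ℏG)).
  = √(3.440e86)
  = 1.855e43 rad/s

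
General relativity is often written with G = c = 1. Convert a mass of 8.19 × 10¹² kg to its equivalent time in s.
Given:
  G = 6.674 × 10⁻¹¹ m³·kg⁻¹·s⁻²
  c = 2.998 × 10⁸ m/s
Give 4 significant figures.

2.029 × 10⁻²³ s

Mass → time via G/c³.
8.19 × 10¹² kg × (G/c³) = 2.029 × 10⁻²³ s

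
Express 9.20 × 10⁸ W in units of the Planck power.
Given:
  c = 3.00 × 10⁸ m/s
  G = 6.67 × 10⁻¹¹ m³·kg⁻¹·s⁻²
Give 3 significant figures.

2.53 × 10⁻⁴⁴

Planck power: P_P = c⁵/G = 3.64 × 10⁵² W.
9.20 × 10⁸ / 3.64 × 10⁵² = 2.53 × 10⁻⁴⁴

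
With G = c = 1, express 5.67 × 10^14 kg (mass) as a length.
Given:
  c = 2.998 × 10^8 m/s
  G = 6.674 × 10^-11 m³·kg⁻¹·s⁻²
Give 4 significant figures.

4.210 × 10^-13 m

In G = c = 1 units mass has dimensions of length; the conversion factor is G/c².
5.67 × 10^14 kg × (G/c²) = 4.210 × 10^-13 m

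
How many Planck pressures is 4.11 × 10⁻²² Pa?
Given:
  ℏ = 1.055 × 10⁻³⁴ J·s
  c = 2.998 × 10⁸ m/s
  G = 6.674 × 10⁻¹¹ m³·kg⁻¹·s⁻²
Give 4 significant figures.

8.872 × 10⁻¹³⁶

Planck pressure: p_P = c⁷/(ℏG²) = 4.632 × 10¹¹³ Pa.
4.11 × 10⁻²² / 4.632 × 10¹¹³ = 8.872 × 10⁻¹³⁶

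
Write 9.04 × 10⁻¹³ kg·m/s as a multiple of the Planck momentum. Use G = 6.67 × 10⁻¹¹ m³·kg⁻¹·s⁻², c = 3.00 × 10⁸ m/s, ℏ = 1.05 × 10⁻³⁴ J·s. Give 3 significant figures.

1.39 × 10⁻¹³

Planck momentum: p_P = √(ℏc³/G) = 6.52 kg·m/s.
9.04 × 10⁻¹³ / 6.52 = 1.39 × 10⁻¹³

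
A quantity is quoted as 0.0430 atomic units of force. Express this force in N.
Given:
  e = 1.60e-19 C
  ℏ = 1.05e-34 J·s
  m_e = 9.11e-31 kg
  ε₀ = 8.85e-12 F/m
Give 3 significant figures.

3.58e-9 N

One atomic unit of force: F_au = E_h/a₀ = m_e²e⁶/((4πε₀)³ℏ⁴) = 8.33e-8 N.
0.0430 × 8.33e-8 N = 3.58e-9 N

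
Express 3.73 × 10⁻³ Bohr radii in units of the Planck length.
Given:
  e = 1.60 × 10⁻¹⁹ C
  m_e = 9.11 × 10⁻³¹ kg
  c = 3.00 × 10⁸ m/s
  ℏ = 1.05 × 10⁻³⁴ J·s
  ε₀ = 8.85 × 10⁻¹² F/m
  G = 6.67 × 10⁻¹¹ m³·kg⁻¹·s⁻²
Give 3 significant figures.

Bohr radius: a₀ = 4πε₀ℏ²/(m_e e²) = 5.26 × 10⁻¹¹ m
Planck length: ℓ_P = √(ℏG/c³) = 1.61 × 10⁻³⁵ m
3.73 × 10⁻³ × 5.26 × 10⁻¹¹ / 1.61 × 10⁻³⁵ = 1.22 × 10²²

1.22 × 10²²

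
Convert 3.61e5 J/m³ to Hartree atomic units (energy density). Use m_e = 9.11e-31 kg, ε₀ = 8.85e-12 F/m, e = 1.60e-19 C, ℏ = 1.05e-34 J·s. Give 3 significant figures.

atomic unit of energy density: u_au = E_h/a₀³ = m_e⁴e¹⁰/((4πε₀)⁵ℏ⁸) = 3.01e13 J/m³.
3.61e5 / 3.01e13 = 1.20e-8

1.20e-8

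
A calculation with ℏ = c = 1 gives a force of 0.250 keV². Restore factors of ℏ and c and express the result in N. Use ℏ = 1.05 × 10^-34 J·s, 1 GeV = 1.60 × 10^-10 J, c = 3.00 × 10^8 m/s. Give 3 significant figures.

2.03 × 10^-7 N

Force is [E]/[L] = [E]²/(ℏc); restore (ℏc)⁻¹.
1 GeV² → 1/(ℏc) × (1 GeV in J)² = 8.13 × 10^5 N.
Convert the energy scale: 0.250 keV² = 2.50 × 10^-13 GeV².
Result: 2.50 × 10^-13 × 8.13 × 10^5 = 2.03 × 10^-7 N.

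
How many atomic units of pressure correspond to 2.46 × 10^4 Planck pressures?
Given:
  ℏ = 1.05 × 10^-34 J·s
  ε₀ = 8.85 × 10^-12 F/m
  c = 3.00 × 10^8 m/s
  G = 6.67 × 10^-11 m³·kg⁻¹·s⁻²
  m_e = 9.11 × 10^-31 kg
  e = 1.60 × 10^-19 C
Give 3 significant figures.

3.82 × 10^104

Planck pressure: p_P = c⁷/(ℏG²) = 4.68 × 10^113 Pa
atomic unit of pressure: P_au = E_h/a₀³ = m_e⁴e¹⁰/((4πε₀)⁵ℏ⁸) = 3.01 × 10^13 Pa
2.46 × 10^4 × 4.68 × 10^113 / 3.01 × 10^13 = 3.82 × 10^104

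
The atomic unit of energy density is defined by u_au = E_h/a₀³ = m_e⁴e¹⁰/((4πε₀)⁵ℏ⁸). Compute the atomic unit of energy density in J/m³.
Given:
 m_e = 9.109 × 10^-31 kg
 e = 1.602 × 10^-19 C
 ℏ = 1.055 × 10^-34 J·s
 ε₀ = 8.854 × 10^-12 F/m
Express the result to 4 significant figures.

u_au = E_h/a₀³ = m_e⁴e¹⁰/((4πε₀)⁵ℏ⁸)
E_h = 4.354 × 10^-18 J
a₀ = 5.297 × 10^-11 m
E_h/a₀³ = 2.929 × 10^13 J/m³

2.929 × 10^13 J/m³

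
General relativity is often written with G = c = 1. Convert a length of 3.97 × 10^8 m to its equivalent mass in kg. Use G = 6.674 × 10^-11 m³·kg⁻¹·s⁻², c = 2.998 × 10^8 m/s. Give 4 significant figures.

5.346 × 10^35 kg

Length → mass via c²/G.
3.97 × 10^8 m × (c²/G) = 5.346 × 10^35 kg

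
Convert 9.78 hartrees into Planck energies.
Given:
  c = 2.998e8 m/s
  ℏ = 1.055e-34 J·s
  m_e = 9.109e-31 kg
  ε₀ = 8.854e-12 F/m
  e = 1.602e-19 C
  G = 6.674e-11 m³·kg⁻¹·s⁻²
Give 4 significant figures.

2.176e-26

hartree: E_h = m_e e⁴/(4πε₀ℏ)² = 4.354e-18 J
Planck energy: E_P = √(ℏc⁵/G) = 1.957e9 J
9.78 × 4.354e-18 / 1.957e9 = 2.176e-26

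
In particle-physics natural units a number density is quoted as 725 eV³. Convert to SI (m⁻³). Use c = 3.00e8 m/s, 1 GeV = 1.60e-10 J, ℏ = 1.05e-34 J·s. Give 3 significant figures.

9.50e22 m⁻³

Number density is [L]⁻³ = [E]³/(ℏc)³.
1 GeV³ → 1/(ℏc)³ × (1 GeV in J)³ = 1.31e47 m⁻³.
Convert the energy scale: 725 eV³ = 7.25e-25 GeV³.
Result: 7.25e-25 × 1.31e47 = 9.50e22 m⁻³.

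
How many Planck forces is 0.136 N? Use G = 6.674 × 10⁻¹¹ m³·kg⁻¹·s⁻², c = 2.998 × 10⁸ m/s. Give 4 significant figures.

Planck force: F_P = c⁴/G = 1.210 × 10⁴⁴ N.
0.136 / 1.210 × 10⁴⁴ = 1.124 × 10⁻⁴⁵

1.124 × 10⁻⁴⁵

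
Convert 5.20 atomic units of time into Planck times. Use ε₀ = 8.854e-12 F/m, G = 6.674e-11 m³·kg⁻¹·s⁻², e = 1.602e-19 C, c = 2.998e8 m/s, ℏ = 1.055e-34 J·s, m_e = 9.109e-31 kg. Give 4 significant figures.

2.337e27

atomic unit of time: τ_au = (4πε₀)²ℏ³/(m_e e⁴) = 2.423e-17 s
Planck time: t_P = √(ℏG/c⁵) = 5.392e-44 s
5.20 × 2.423e-17 / 5.392e-44 = 2.337e27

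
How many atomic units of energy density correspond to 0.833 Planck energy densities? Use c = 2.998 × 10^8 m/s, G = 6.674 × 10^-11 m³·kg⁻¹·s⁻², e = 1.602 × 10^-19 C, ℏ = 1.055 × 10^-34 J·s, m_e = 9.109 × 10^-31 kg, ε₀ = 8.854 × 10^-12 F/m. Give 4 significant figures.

1.317 × 10^100

Planck energy density: u_P = c⁷/(ℏG²) = 4.632 × 10^113 J/m³
atomic unit of energy density: u_au = E_h/a₀³ = m_e⁴e¹⁰/((4πε₀)⁵ℏ⁸) = 2.929 × 10^13 J/m³
0.833 × 4.632 × 10^113 / 2.929 × 10^13 = 1.317 × 10^100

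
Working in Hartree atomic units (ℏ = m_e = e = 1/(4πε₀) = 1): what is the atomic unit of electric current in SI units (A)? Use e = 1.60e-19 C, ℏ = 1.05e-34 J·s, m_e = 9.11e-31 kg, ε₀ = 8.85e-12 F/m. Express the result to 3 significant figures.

From ℏ = m_e = e = 1/(4πε₀) = 1 the current scale is I_au = e E_h/ℏ = m_e e⁵/((4πε₀)²ℏ³).
E_h = 4.38e-18 J
e·E_h/ℏ = 6.67e-3 A

6.67e-3 A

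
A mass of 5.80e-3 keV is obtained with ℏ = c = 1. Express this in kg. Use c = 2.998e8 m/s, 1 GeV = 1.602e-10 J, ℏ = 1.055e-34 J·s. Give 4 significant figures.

Mass is [E]/c²; divide by c².
1 GeV → 1/c² × (1 GeV in J) = 1.782e-27 kg.
Convert the energy scale: 5.80e-3 keV = 5.80e-9 GeV.
Result: 5.80e-9 × 1.782e-27 = 1.034e-35 kg.

1.034e-35 kg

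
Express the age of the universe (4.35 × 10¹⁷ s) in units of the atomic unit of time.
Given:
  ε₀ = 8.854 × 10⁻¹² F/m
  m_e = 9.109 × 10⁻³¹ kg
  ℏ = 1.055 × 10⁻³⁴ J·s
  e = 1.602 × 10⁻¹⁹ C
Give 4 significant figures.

atomic unit of time: τ_au = (4πε₀)²ℏ³/(m_e e⁴) = 2.423 × 10⁻¹⁷ s.
4.35 × 10¹⁷ / 2.423 × 10⁻¹⁷ = 1.795 × 10³⁴

1.795 × 10³⁴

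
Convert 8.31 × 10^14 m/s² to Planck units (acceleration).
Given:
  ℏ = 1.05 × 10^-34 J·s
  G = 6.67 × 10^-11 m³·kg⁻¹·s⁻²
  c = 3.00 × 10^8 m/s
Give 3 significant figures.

Planck acceleration: a_P = √(c⁷/(ℏG)) = 5.59 × 10^51 m/s².
8.31 × 10^14 / 5.59 × 10^51 = 1.49 × 10^-37

1.49 × 10^-37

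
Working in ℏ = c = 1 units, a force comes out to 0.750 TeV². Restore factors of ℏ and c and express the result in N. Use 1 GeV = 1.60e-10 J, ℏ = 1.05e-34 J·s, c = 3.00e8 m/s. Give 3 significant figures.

6.10e11 N

Force is [E]/[L] = [E]²/(ℏc); restore (ℏc)⁻¹.
1 GeV² → 1/(ℏc) × (1 GeV in J)² = 8.13e5 N.
Convert the energy scale: 0.750 TeV² = 7.50e5 GeV².
Result: 7.50e5 × 8.13e5 = 6.10e11 N.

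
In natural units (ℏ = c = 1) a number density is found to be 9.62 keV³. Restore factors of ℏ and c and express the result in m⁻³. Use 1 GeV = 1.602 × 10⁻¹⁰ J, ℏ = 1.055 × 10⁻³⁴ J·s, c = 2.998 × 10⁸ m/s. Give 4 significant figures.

1.250 × 10³⁰ m⁻³

Number density is [L]⁻³ = [E]³/(ℏc)³.
1 GeV³ → 1/(ℏc)³ × (1 GeV in J)³ = 1.299 × 10⁴⁷ m⁻³.
Convert the energy scale: 9.62 keV³ = 9.62 × 10⁻¹⁸ GeV³.
Result: 9.62 × 10⁻¹⁸ × 1.299 × 10⁴⁷ = 1.250 × 10³⁰ m⁻³.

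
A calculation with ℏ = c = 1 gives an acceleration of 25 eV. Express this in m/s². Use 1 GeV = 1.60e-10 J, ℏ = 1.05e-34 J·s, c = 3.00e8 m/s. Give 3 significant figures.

1.14e25 m/s²

Acceleration is [L]/[T]² = c·[E]/ℏ.
1 GeV → c/ℏ × (1 GeV in J) = 4.57e32 m/s².
Convert the energy scale: 25 eV = 2.50e-8 GeV.
Result: 2.50e-8 × 4.57e32 = 1.14e25 m/s².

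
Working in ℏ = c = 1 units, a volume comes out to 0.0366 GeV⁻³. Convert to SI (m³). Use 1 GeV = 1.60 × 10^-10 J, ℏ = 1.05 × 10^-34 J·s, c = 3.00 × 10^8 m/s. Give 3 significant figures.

2.79 × 10^-49 m³

Volume is [L]³ = [E]⁻³·(ℏc)³.
1 GeV⁻³ → (ℏc)³ × (1 GeV in J)⁻³ = 7.63 × 10^-48 m³.
Result: 0.0366 × 7.63 × 10^-48 = 2.79 × 10^-49 m³.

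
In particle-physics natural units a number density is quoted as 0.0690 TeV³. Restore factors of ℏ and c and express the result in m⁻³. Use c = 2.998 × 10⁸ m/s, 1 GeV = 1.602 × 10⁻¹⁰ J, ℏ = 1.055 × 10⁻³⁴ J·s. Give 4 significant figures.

Number density is [L]⁻³ = [E]³/(ℏc)³.
1 GeV³ → 1/(ℏc)³ × (1 GeV in J)³ = 1.299 × 10⁴⁷ m⁻³.
Convert the energy scale: 0.0690 TeV³ = 6.90 × 10⁷ GeV³.
Result: 6.90 × 10⁷ × 1.299 × 10⁴⁷ = 8.966 × 10⁵⁴ m⁻³.

8.966 × 10⁵⁴ m⁻³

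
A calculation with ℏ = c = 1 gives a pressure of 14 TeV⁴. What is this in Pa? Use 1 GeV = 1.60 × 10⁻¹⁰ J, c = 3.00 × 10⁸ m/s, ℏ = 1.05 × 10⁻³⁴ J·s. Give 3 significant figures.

Pressure is [E]/[L]³ = [E]⁴/(ℏc)³.
1 GeV⁴ → 1/(ℏc)³ × (1 GeV in J)⁴ = 2.10 × 10³⁷ Pa.
Convert the energy scale: 14 TeV⁴ = 1.40 × 10¹³ GeV⁴.
Result: 1.40 × 10¹³ × 2.10 × 10³⁷ = 2.94 × 10⁵⁰ Pa.

2.94 × 10⁵⁰ Pa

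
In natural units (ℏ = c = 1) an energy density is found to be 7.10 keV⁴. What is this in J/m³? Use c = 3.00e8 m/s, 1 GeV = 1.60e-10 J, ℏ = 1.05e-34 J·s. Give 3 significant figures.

1.49e14 J/m³

[E]/[L]³ = [E]⁴/(ℏc)³; restore (ℏc)⁻³.
1 GeV⁴ → 1/(ℏc)³ × (1 GeV in J)⁴ = 2.10e37 J/m³.
Convert the energy scale: 7.10 keV⁴ = 7.10e-24 GeV⁴.
Result: 7.10e-24 × 2.10e37 = 1.49e14 J/m³.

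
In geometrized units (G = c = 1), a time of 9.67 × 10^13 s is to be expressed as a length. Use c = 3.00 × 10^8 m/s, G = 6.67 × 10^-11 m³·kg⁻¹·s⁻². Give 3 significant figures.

2.90 × 10^22 m

Time → length via c.
9.67 × 10^13 s × (c) = 2.90 × 10^22 m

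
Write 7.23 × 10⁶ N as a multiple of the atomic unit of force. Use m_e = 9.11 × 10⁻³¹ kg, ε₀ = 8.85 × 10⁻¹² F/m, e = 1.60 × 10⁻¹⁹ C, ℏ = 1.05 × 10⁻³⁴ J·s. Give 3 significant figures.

8.68 × 10¹³

atomic unit of force: F_au = E_h/a₀ = m_e²e⁶/((4πε₀)³ℏ⁴) = 8.33 × 10⁻⁸ N.
7.23 × 10⁶ / 8.33 × 10⁻⁸ = 8.68 × 10¹³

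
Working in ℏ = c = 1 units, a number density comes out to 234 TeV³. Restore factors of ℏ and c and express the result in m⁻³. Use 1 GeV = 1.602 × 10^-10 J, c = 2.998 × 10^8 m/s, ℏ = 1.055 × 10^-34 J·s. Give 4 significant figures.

Number density is [L]⁻³ = [E]³/(ℏc)³.
1 GeV³ → 1/(ℏc)³ × (1 GeV in J)³ = 1.299 × 10^47 m⁻³.
Convert the energy scale: 234 TeV³ = 2.34 × 10^11 GeV³.
Result: 2.34 × 10^11 × 1.299 × 10^47 = 3.041 × 10^58 m⁻³.

3.041 × 10^58 m⁻³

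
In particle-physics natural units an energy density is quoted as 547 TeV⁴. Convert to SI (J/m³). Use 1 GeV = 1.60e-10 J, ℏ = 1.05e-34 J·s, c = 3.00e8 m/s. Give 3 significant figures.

[E]/[L]³ = [E]⁴/(ℏc)³; restore (ℏc)⁻³.
1 GeV⁴ → 1/(ℏc)³ × (1 GeV in J)⁴ = 2.10e37 J/m³.
Convert the energy scale: 547 TeV⁴ = 5.47e14 GeV⁴.
Result: 5.47e14 × 2.10e37 = 1.15e52 J/m³.

1.15e52 J/m³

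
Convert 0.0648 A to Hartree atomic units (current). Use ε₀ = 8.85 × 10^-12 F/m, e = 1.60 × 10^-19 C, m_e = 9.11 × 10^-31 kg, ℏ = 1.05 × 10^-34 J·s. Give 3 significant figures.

9.71

atomic unit of electric current: I_au = e E_h/ℏ = m_e e⁵/((4πε₀)²ℏ³) = 6.67 × 10^-3 A.
0.0648 / 6.67 × 10^-3 = 9.71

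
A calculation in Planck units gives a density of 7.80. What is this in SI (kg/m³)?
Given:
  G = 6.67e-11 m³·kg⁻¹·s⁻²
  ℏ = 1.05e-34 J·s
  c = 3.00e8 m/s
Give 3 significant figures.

4.06e97 kg/m³

One Planck density: ρ_P = c⁵/(ℏG²) = 5.20e96 kg/m³.
7.80 × 5.20e96 kg/m³ = 4.06e97 kg/m³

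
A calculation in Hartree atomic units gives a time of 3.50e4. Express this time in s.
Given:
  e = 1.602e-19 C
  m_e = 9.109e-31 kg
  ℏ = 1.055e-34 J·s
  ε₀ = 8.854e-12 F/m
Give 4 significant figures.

8.480e-13 s

One atomic unit of time: τ_au = (4πε₀)²ℏ³/(m_e e⁴) = 2.423e-17 s.
3.50e4 × 2.423e-17 s = 8.480e-13 s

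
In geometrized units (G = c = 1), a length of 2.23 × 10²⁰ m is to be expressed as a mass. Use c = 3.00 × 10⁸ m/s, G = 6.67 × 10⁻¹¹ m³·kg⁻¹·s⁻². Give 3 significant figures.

Length → mass via c²/G.
2.23 × 10²⁰ m × (c²/G) = 3.01 × 10⁴⁷ kg

3.01 × 10⁴⁷ kg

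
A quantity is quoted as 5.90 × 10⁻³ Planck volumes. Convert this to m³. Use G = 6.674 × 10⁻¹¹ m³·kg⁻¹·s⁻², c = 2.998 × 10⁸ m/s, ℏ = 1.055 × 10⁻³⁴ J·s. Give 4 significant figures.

One Planck volume: V_P = (ℏG/c³)^(3/2) = 4.224 × 10⁻¹⁰⁵ m³.
5.90 × 10⁻³ × 4.224 × 10⁻¹⁰⁵ m³ = 2.492 × 10⁻¹⁰⁷ m³

2.492 × 10⁻¹⁰⁷ m³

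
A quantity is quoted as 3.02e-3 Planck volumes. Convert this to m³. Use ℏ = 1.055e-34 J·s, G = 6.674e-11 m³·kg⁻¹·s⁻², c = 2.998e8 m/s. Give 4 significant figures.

One Planck volume: V_P = (ℏG/c³)^(3/2) = 4.224e-105 m³.
3.02e-3 × 4.224e-105 m³ = 1.276e-107 m³

1.276e-107 m³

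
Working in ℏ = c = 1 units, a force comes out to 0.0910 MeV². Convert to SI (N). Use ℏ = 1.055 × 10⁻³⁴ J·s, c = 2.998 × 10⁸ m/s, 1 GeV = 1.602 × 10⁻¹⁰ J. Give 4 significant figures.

0.07384 N

Force is [E]/[L] = [E]²/(ℏc); restore (ℏc)⁻¹.
1 GeV² → 1/(ℏc) × (1 GeV in J)² = 8.114 × 10⁵ N.
Convert the energy scale: 0.0910 MeV² = 9.10 × 10⁻⁸ GeV².
Result: 9.10 × 10⁻⁸ × 8.114 × 10⁵ = 0.07384 N.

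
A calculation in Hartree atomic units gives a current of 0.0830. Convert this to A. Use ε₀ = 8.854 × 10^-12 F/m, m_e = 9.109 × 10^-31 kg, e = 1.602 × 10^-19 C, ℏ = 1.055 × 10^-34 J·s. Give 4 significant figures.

5.488 × 10^-4 A

One atomic unit of electric current: I_au = e E_h/ℏ = m_e e⁵/((4πε₀)²ℏ³) = 6.612 × 10^-3 A.
0.0830 × 6.612 × 10^-3 A = 5.488 × 10^-4 A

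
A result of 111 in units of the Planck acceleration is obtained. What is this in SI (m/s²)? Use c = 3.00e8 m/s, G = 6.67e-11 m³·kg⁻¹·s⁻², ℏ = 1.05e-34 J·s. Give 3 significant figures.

One Planck acceleration: a_P = √(c⁷/(ℏG)) = 5.59e51 m/s².
111 × 5.59e51 m/s² = 6.20e53 m/s²

6.20e53 m/s²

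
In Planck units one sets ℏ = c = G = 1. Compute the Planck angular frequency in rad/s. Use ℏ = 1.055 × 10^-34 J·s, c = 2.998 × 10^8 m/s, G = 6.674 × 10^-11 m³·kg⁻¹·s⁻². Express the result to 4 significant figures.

ω_P = √(c⁵/(ℏG))
  = √(3.440 × 10^86)
  = 1.855 × 10^43 rad/s

1.855 × 10^43 rad/s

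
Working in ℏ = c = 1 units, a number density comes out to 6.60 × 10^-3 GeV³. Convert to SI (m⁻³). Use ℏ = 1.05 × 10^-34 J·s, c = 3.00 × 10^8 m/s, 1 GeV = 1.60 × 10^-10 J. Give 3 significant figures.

8.65 × 10^44 m⁻³

Number density is [L]⁻³ = [E]³/(ℏc)³.
1 GeV³ → 1/(ℏc)³ × (1 GeV in J)³ = 1.31 × 10^47 m⁻³.
Result: 6.60 × 10^-3 × 1.31 × 10^47 = 8.65 × 10^44 m⁻³.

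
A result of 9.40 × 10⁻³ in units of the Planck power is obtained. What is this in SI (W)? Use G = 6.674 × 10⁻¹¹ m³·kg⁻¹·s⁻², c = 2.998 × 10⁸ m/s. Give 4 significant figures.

One Planck power: P_P = c⁵/G = 3.629 × 10⁵² W.
9.40 × 10⁻³ × 3.629 × 10⁵² W = 3.411 × 10⁵⁰ W

3.411 × 10⁵⁰ W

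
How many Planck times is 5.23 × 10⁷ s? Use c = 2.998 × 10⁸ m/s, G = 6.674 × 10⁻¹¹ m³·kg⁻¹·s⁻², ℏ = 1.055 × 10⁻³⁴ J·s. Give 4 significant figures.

Planck time: t_P = √(ℏG/c⁵) = 5.392 × 10⁻⁴⁴ s.
5.23 × 10⁷ / 5.392 × 10⁻⁴⁴ = 9.700 × 10⁵⁰

9.700 × 10⁵⁰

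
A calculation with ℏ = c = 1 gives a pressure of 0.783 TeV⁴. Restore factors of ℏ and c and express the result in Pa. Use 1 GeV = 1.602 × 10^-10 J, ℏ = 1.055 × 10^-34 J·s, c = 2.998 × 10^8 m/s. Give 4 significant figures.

Pressure is [E]/[L]³ = [E]⁴/(ℏc)³.
1 GeV⁴ → 1/(ℏc)³ × (1 GeV in J)⁴ = 2.082 × 10^37 Pa.
Convert the energy scale: 0.783 TeV⁴ = 7.83 × 10^11 GeV⁴.
Result: 7.83 × 10^11 × 2.082 × 10^37 = 1.630 × 10^49 Pa.

1.630 × 10^49 Pa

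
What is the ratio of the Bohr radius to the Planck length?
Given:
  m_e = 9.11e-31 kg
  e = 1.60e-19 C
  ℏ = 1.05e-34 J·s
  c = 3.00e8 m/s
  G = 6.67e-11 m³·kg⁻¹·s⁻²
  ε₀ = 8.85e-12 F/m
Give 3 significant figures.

Bohr radius: a₀ = 4πε₀ℏ²/(m_e e²) = 5.26e-11 m
Planck length: ℓ_P = √(ℏG/c³) = 1.61e-35 m
ratio = 5.26e-11 / 1.61e-35 = 3.26e24

3.26e24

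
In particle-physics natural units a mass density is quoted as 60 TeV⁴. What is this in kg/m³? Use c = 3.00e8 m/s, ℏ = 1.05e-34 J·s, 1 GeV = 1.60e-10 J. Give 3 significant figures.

1.40e34 kg/m³

Mass density is [E]/(c²[L]³) = [E]⁴/(ℏ³c⁵).
1 GeV⁴ → 1/(ℏ³c⁵) × (1 GeV in J)⁴ = 2.33e20 kg/m³.
Convert the energy scale: 60 TeV⁴ = 6.00e13 GeV⁴.
Result: 6.00e13 × 2.33e20 = 1.40e34 kg/m³.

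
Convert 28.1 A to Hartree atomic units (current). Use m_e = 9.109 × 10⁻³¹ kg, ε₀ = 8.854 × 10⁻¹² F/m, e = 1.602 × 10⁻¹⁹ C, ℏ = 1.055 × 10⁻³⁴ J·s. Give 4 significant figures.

atomic unit of electric current: I_au = e E_h/ℏ = m_e e⁵/((4πε₀)²ℏ³) = 6.612 × 10⁻³ A.
28.1 / 6.612 × 10⁻³ = 4.250 × 10³

4.250 × 10³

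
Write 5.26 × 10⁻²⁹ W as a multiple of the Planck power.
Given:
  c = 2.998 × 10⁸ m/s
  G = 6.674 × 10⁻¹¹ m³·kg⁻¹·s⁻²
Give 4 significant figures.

Planck power: P_P = c⁵/G = 3.629 × 10⁵² W.
5.26 × 10⁻²⁹ / 3.629 × 10⁵² = 1.449 × 10⁻⁸¹

1.449 × 10⁻⁸¹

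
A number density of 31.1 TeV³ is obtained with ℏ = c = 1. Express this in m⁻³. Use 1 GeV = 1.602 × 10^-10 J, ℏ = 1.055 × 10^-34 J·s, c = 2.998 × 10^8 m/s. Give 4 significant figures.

Number density is [L]⁻³ = [E]³/(ℏc)³.
1 GeV³ → 1/(ℏc)³ × (1 GeV in J)³ = 1.299 × 10^47 m⁻³.
Convert the energy scale: 31.1 TeV³ = 3.11 × 10^10 GeV³.
Result: 3.11 × 10^10 × 1.299 × 10^47 = 4.041 × 10^57 m⁻³.

4.041 × 10^57 m⁻³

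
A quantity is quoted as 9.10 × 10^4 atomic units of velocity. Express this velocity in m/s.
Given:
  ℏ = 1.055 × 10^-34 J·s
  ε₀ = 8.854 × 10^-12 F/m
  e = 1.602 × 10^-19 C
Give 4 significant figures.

One atomic unit of velocity: v_au = e²/(4πε₀ℏ) = 2.186 × 10^6 m/s.
9.10 × 10^4 × 2.186 × 10^6 m/s = 1.990 × 10^11 m/s

1.990 × 10^11 m/s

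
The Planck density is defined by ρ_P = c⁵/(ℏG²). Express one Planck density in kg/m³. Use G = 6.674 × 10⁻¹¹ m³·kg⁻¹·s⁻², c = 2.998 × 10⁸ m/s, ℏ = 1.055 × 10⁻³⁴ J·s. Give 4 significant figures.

5.154 × 10⁹⁶ kg/m³

ρ_P = c⁵/(ℏG²)
  = 2.422 × 10⁴² / 4.699 × 10⁻⁵⁵
  = 5.154 × 10⁹⁶ kg/m³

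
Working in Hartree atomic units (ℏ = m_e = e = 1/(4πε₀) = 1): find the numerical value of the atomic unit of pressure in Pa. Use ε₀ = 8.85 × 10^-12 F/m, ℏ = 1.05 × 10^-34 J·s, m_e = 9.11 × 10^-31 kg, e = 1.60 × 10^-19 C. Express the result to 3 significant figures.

From ℏ = m_e = e = 1/(4πε₀) = 1 the pressure scale is P_au = E_h/a₀³ = m_e⁴e¹⁰/((4πε₀)⁵ℏ⁸).
E_h = 4.38 × 10^-18 J
a₀ = 5.26 × 10^-11 m
E_h/a₀³ = 3.01 × 10^13 Pa

3.01 × 10^13 Pa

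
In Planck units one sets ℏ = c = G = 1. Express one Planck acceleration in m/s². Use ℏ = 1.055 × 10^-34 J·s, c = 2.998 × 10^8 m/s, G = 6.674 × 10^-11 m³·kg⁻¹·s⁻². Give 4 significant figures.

5.560 × 10^51 m/s²

a_P = √(c⁷/(ℏG))
  = √(3.092 × 10^103)
  = 5.560 × 10^51 m/s²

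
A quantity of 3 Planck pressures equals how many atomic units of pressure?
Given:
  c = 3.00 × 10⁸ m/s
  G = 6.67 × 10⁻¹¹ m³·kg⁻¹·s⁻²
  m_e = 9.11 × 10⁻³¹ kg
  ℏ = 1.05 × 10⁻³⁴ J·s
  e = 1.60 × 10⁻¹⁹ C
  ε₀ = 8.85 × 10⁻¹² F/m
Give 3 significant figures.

4.66 × 10¹⁰⁰

Planck pressure: p_P = c⁷/(ℏG²) = 4.68 × 10¹¹³ Pa
atomic unit of pressure: P_au = E_h/a₀³ = m_e⁴e¹⁰/((4πε₀)⁵ℏ⁸) = 3.01 × 10¹³ Pa
3 × 4.68 × 10¹¹³ / 3.01 × 10¹³ = 4.66 × 10¹⁰⁰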